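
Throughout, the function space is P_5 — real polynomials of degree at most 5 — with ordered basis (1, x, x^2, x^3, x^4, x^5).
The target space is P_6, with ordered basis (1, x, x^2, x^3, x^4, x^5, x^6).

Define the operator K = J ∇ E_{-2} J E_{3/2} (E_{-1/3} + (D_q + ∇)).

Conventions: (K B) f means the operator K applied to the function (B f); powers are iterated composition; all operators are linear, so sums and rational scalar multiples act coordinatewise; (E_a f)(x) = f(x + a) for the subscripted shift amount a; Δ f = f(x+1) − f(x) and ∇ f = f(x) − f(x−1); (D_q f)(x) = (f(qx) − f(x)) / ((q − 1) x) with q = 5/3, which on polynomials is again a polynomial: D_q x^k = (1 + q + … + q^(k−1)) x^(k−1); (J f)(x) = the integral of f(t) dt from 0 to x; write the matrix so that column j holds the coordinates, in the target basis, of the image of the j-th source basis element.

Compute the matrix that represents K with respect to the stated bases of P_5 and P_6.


image of 1: x
image of x: (1/2)x^2 + (2/3)x
image of x^2: (1/3)x^3 + x^2 - (137/36)x
image of x^3: (1/4)x^4 + (40/27)x^3 - (515/72)x^2 + (94/9)x
image of x^4: (1/5)x^5 + (59/27)x^4 - (667/54)x^3 + (1375/54)x^2 - (162199/6480)x
image of x^5: (1/6)x^6 + (1306/405)x^5 - (13373/648)x^4 + (13049/243)x^3 - (65293/864)x^2 + (559199/9720)x
each image's coordinates form column j of the matrix

the matrix is [[0, 0, 0, 0, 0, 0]; [1, 2/3, -137/36, 94/9, -162199/6480, 559199/9720]; [0, 1/2, 1, -515/72, 1375/54, -65293/864]; [0, 0, 1/3, 40/27, -667/54, 13049/243]; [0, 0, 0, 1/4, 59/27, -13373/648]; [0, 0, 0, 0, 1/5, 1306/405]; [0, 0, 0, 0, 0, 1/6]] (rows listed top to bottom)


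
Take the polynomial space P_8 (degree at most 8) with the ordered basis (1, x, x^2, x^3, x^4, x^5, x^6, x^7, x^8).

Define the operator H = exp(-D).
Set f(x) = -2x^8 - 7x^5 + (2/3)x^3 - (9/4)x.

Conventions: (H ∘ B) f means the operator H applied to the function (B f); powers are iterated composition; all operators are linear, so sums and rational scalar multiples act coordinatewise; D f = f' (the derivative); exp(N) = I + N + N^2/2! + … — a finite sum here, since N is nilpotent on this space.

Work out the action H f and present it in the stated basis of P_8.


order-1 term: 16x^7 + 35x^4 - 2x^2 + 9/4
order-2 term: -56x^6 - 70x^3 + 2x
order-3 term: 112x^5 + 70x^2 - 2/3
order-4 term: -140x^4 - 35x
order-5 term: 112x^3 + 7
order-6 term: -56x^2
order-7 term: 16x
order-8 term: -2
the series for exp(-D) f terminates at order 8
exp(-D) f = -2x^8 + 16x^7 - 56x^6 + 105x^5 - 105x^4 + (128/3)x^3 + 12x^2 - (77/4)x + 79/12

the image equals g(x) = -2x^8 + 16x^7 - 56x^6 + 105x^5 - 105x^4 + (128/3)x^3 + 12x^2 - (77/4)x + 79/12


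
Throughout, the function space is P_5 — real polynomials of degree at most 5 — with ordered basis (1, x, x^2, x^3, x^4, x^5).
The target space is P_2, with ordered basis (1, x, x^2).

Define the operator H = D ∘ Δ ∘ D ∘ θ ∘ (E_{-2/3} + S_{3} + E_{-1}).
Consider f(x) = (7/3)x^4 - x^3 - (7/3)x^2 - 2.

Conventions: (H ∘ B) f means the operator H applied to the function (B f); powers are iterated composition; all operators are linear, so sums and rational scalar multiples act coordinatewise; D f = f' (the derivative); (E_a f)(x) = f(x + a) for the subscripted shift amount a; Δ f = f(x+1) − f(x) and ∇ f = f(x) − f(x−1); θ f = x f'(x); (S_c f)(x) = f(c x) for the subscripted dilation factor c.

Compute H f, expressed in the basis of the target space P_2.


the image equals g(x) = 18592x + 8494

E_{-2/3} f = (7/3)x^4 - (65/9)x^3 + (53/9)x^2 - (80/81)x - 554/243
S_{3} f = 189x^4 - 27x^3 - 21x^2 - 2
E_{-1} f = (7/3)x^4 - (31/3)x^3 + (44/3)x^2 - (23/3)x - 1
(E_{-2/3} + S_{3} + E_{-1}) f = (581/3)x^4 - (401/9)x^3 - (4/9)x^2 - (701/81)x - 1283/243
θ (E_{-2/3} + S_{3} + E_{-1}) f = (2324/3)x^4 - (401/3)x^3 - (8/9)x^2 - (701/81)x
D θ (E_{-2/3} + S_{3} + E_{-1}) f = (9296/3)x^3 - 401x^2 - (16/9)x - 701/81
Δ D θ (E_{-2/3} + S_{3} + E_{-1}) f = 9296x^2 + 8494x + 24263/9
D (Δ ∘ D ∘ θ) (E_{-2/3} + S_{3} + E_{-1}) f = 18592x + 8494


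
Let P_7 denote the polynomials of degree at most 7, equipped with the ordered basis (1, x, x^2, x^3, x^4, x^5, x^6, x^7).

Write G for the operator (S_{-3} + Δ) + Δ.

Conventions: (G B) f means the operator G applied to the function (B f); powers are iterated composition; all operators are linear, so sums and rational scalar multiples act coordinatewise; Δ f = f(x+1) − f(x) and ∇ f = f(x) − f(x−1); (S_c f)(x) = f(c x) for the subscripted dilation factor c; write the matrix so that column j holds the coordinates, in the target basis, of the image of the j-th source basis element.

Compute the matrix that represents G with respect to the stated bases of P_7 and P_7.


the matrix is [[1, 2, 2, 2, 2, 2, 2, 2]; [0, -3, 4, 6, 8, 10, 12, 14]; [0, 0, 9, 6, 12, 20, 30, 42]; [0, 0, 0, -27, 8, 20, 40, 70]; [0, 0, 0, 0, 81, 10, 30, 70]; [0, 0, 0, 0, 0, -243, 12, 42]; [0, 0, 0, 0, 0, 0, 729, 14]; [0, 0, 0, 0, 0, 0, 0, -2187]] (rows listed top to bottom)

image of 1: 1
image of x: -3x + 2
image of x^2: 9x^2 + 4x + 2
image of x^3: -27x^3 + 6x^2 + 6x + 2
image of x^4: 81x^4 + 8x^3 + 12x^2 + 8x + 2
image of x^5: -243x^5 + 10x^4 + 20x^3 + 20x^2 + 10x + 2
image of x^6: 729x^6 + 12x^5 + 30x^4 + 40x^3 + 30x^2 + 12x + 2
image of x^7: -2187x^7 + 14x^6 + 42x^5 + 70x^4 + 70x^3 + 42x^2 + 14x + 2
each image's coordinates form column j of the matrix


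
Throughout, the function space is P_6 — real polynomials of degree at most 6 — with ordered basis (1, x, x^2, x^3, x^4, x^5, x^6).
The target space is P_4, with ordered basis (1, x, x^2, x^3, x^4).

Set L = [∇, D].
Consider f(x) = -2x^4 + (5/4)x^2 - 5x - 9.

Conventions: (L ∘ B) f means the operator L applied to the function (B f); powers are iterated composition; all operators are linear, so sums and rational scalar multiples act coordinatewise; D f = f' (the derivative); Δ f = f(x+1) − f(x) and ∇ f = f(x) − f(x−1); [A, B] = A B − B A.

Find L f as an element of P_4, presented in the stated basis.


D f = -8x^3 + (5/2)x - 5
∇ D f = -24x^2 + 24x - 11/2
∇ f = -8x^3 + 12x^2 - (11/2)x - 17/4
D ∇ f = -24x^2 + 24x - 11/2
[∇, D] f = 0

the image equals g(x) = 0


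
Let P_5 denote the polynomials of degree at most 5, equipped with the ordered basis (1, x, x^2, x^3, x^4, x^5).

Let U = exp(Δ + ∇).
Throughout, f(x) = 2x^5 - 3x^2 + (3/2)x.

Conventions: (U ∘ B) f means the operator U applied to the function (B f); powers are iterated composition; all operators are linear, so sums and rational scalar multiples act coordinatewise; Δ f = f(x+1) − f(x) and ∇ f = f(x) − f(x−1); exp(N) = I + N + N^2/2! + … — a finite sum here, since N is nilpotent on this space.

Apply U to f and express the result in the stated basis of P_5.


order-1 term: 20x^4 + 40x^2 - 12x + 7
order-2 term: 80x^3 + 160x - 12
order-3 term: 160x^2 + 160
order-4 term: 160x
order-5 term: 64
the series for exp(Δ + ∇) f terminates at order 5
exp(Δ + ∇) f = 2x^5 + 20x^4 + 80x^3 + 197x^2 + (619/2)x + 219

the result is g(x) = 2x^5 + 20x^4 + 80x^3 + 197x^2 + (619/2)x + 219


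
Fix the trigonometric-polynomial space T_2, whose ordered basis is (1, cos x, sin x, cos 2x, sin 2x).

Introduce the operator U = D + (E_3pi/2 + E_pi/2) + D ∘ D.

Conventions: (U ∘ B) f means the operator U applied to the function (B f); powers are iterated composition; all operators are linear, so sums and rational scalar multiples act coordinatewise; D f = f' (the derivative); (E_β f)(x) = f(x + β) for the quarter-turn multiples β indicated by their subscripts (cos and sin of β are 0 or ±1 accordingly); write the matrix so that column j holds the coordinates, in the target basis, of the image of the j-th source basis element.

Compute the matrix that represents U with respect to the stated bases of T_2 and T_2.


the matrix is [[2, 0, 0, 0, 0]; [0, -1, 1, 0, 0]; [0, -1, -1, 0, 0]; [0, 0, 0, -6, 2]; [0, 0, 0, -2, -6]] (rows listed top to bottom)

image of 1: 2
image of cos x: -cos x - sin x
image of sin x: cos x - sin x
image of cos 2x: -6cos 2x - 2sin 2x
image of sin 2x: 2cos 2x - 6sin 2x
each image's coordinates form column j of the matrix


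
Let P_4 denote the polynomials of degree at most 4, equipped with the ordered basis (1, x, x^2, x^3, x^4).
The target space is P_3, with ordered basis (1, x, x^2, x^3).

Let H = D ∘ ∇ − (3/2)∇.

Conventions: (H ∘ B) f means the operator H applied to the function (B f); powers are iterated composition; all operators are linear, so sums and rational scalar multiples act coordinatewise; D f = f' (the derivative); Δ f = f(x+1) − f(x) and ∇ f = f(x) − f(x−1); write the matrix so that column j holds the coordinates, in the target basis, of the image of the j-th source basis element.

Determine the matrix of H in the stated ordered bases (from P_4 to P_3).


the matrix is [[0, -3/2, 7/2, -9/2, 11/2]; [0, 0, -3, 21/2, -18]; [0, 0, 0, -9/2, 21]; [0, 0, 0, 0, -6]] (rows listed top to bottom)

image of 1: 0
image of x: -3/2
image of x^2: -3x + 7/2
image of x^3: -(9/2)x^2 + (21/2)x - 9/2
image of x^4: -6x^3 + 21x^2 - 18x + 11/2
each image's coordinates form column j of the matrix


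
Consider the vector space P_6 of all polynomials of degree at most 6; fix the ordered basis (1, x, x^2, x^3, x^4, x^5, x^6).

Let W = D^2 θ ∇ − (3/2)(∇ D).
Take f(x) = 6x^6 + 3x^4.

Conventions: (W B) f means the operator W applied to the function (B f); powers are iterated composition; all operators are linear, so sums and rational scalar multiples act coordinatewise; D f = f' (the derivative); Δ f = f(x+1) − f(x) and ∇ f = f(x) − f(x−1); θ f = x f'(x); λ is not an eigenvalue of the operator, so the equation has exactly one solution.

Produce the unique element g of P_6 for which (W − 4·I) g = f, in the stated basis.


the image equals g(x) = -(3/2)x^6 + (129/8)x^4 - (1035/4)x^3 + (3699/16)x^2 + (6345/8)x - 85491/64

write g with unknown coordinates in the stated basis and equate coefficients in (W − 4·I) g = f
solving from the highest basis element down gives g = -(3/2)x^6 + (129/8)x^4 - (1035/4)x^3 + (3699/16)x^2 + (6345/8)x - 85491/64
check: W g = (135/2)x^4 - 1035x^3 + (3699/4)x^2 + (6345/2)x - 85491/16
so W g − 4·g = 6x^6 + 3x^4 = f ✓


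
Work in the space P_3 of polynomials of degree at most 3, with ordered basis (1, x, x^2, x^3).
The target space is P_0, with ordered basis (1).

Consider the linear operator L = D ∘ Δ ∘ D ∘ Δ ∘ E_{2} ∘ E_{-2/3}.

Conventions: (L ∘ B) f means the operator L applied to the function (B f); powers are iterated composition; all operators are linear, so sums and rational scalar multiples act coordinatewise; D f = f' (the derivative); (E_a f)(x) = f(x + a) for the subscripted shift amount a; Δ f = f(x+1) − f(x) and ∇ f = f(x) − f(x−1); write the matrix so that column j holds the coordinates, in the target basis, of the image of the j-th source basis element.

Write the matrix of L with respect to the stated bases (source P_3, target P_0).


image of 1: 0
image of x: 0
image of x^2: 0
image of x^3: 0
each image's coordinates form column j of the matrix

the matrix is [[0, 0, 0, 0]] (rows listed top to bottom)


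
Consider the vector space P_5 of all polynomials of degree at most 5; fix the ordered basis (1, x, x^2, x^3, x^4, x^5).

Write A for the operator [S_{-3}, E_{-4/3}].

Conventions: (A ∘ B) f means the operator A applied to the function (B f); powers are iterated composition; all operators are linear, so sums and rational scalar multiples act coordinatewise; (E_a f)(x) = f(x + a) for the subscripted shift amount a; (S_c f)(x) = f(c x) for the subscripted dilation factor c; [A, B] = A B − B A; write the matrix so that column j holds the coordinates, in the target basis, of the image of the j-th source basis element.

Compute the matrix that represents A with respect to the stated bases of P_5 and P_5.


the matrix is [[0, -16/3, -128/9, -1792/27, -20480/81, -249856/243]; [0, 0, 32, 128, 7168/9, 102400/27]; [0, 0, 0, -144, -768, -17920/3]; [0, 0, 0, 0, 576, 3840]; [0, 0, 0, 0, 0, -2160]; [0, 0, 0, 0, 0, 0]] (rows listed top to bottom)

image of 1: 0
image of x: -16/3
image of x^2: 32x - 128/9
image of x^3: -144x^2 + 128x - 1792/27
image of x^4: 576x^3 - 768x^2 + (7168/9)x - 20480/81
image of x^5: -2160x^4 + 3840x^3 - (17920/3)x^2 + (102400/27)x - 249856/243
each image's coordinates form column j of the matrix


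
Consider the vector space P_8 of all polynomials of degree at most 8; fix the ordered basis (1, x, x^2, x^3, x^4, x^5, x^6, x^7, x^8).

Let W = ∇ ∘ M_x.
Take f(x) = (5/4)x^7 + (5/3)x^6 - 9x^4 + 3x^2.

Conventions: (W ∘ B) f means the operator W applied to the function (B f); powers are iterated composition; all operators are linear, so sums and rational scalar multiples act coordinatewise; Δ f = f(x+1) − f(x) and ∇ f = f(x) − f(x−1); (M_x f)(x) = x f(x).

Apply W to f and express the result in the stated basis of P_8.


the image equals g(x) = 10x^7 - (70/3)x^6 + 35x^5 - (445/6)x^4 + (305/3)x^3 - 81x^2 + (103/3)x - 67/12

M_x f = (5/4)x^8 + (5/3)x^7 - 9x^5 + 3x^3
∇ M_x f = 10x^7 - (70/3)x^6 + 35x^5 - (445/6)x^4 + (305/3)x^3 - 81x^2 + (103/3)x - 67/12


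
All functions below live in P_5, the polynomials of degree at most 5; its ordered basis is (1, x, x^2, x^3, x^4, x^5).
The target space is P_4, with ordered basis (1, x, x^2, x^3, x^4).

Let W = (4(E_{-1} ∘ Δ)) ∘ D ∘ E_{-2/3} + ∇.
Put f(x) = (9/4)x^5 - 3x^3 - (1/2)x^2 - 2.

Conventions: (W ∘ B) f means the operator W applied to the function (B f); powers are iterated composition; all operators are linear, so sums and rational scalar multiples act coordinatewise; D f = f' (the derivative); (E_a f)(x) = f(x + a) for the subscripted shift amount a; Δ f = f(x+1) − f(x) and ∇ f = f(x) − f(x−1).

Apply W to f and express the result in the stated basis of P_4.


E_{-2/3} f = (9/4)x^5 - (15/2)x^4 + 7x^3 - (7/6)x^2 - (10/9)x - 44/27
D E_{-2/3} f = (45/4)x^4 - 30x^3 + 21x^2 - (7/3)x - 10/9
Δ (D ∘ E_{-2/3}) f = 45x^3 - (45/2)x^2 - 3x - 1/12
E_{-1} Δ (D ∘ E_{-2/3}) f = 45x^3 - (315/2)x^2 + 177x - 775/12
(4(E_{-1} ∘ Δ)) (D ∘ E_{-2/3}) f = 180x^3 - 630x^2 + 708x - 775/3
∇ f = (45/4)x^4 - (45/2)x^3 + (27/2)x^2 - (13/4)x - 1/4
((4(E_{-1} ∘ Δ)) ∘ D ∘ E_{-2/3} + ∇) f = (45/4)x^4 + (315/2)x^3 - (1233/2)x^2 + (2819/4)x - 3103/12

the image equals g(x) = (45/4)x^4 + (315/2)x^3 - (1233/2)x^2 + (2819/4)x - 3103/12


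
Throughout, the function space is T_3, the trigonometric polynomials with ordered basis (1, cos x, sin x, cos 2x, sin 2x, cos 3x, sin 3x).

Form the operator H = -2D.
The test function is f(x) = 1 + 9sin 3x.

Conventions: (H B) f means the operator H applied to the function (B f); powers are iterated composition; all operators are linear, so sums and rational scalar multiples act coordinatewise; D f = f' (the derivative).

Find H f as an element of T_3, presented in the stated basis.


D f = 27cos 3x
(-2D) f = -54cos 3x

the result is g(x) = -54cos 3x


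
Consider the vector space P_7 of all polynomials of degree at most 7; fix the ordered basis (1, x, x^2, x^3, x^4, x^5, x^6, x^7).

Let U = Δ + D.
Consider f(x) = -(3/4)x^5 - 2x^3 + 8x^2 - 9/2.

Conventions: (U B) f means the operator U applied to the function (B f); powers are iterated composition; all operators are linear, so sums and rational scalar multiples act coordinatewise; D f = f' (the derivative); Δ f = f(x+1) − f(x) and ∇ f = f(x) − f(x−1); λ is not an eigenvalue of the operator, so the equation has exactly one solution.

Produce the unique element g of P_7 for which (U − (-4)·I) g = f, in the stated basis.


g(x) = -(3/16)x^5 + (15/32)x^4 - (31/32)x^3 + (103/32)x^2 - (349/128)x - 101/256

write g with unknown coordinates in the stated basis and equate coefficients in (U − (-4)·I) g = f
solving from the highest basis element down gives g = -(3/16)x^5 + (15/32)x^4 - (31/32)x^3 + (103/32)x^2 - (349/128)x - 101/256
check: U g = -(15/8)x^4 + (15/8)x^3 - (39/8)x^2 + (349/32)x - 187/64
so U g − (-4)·g = -(3/4)x^5 - 2x^3 + 8x^2 - 9/2 = f ✓


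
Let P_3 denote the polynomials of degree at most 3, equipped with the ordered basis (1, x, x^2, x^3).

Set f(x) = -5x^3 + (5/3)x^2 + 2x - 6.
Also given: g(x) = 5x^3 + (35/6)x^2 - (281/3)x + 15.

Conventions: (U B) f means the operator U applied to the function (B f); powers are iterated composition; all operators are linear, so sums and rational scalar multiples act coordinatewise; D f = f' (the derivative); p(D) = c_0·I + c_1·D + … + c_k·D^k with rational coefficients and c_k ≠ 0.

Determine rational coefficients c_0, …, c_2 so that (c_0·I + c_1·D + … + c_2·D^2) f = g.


p(D) = -I − (1/2)·D + 3·D^2, i.e. c_0 = -1, c_1 = -1/2, c_2 = 3

D^0 f = -5x^3 + (5/3)x^2 + 2x - 6
D^1 f = -15x^2 + (10/3)x + 2
D^2 f = -30x + 10/3
matching coefficients of g against c_0 f + c_1 Df + … from the top degree down determines the c_i
solution: c_0 = -1, c_1 = -1/2, c_2 = 3


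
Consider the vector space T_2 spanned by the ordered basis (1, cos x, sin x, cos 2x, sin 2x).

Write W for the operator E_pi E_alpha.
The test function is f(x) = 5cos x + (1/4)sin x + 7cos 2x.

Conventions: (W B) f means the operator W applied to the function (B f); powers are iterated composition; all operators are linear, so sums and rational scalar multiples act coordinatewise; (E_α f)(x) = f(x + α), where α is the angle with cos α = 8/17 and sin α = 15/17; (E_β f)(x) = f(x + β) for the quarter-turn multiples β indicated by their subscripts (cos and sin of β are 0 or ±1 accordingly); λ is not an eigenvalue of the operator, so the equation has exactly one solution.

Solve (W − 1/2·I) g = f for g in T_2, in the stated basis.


g(x) = -(35/13)cos x - (211/78)sin x - (8554/2089)cos 2x + (6720/2089)sin 2x

write g with unknown coordinates in the stated basis and equate coefficients in (W − 1/2·I) g = f
solving from the highest basis element down gives g = -(35/13)cos x - (211/78)sin x - (8554/2089)cos 2x + (6720/2089)sin 2x
check: W g = (95/26)cos x - (43/39)sin x + (10346/2089)cos 2x + (3360/2089)sin 2x
so W g − 1/2·g = 5cos x + (1/4)sin x + 7cos 2x = f ✓


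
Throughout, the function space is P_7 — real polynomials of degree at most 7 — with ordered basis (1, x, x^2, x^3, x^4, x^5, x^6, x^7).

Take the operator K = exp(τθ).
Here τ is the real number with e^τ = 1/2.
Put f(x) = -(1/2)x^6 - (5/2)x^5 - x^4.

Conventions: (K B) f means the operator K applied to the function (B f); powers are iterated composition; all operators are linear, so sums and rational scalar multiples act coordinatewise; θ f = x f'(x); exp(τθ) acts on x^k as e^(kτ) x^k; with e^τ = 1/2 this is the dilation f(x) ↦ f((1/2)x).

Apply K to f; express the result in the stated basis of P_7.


the image equals g(x) = -(1/128)x^6 - (5/64)x^5 - (1/16)x^4

exp(τθ) x^k = e^(kτ) x^k; with e^τ = 1/2 this sends x^k to (1/2)^k x^k
x^4 ↦ 1/16 x^4
x^5 ↦ 1/32 x^5
x^6 ↦ 1/64 x^6
applying this coordinatewise to f: exp(τθ) f = -(1/128)x^6 - (5/64)x^5 - (1/16)x^4


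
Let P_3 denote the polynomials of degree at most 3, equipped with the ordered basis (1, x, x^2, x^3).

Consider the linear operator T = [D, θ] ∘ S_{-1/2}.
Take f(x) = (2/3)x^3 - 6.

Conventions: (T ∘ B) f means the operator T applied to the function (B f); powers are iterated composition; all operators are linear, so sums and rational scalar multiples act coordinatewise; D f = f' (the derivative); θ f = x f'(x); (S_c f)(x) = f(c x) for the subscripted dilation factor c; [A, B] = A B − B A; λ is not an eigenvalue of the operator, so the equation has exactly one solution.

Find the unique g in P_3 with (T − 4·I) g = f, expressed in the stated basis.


write g with unknown coordinates in the stated basis and equate coefficients in (T − 4·I) g = f
solving from the highest basis element down gives g = -(1/6)x^3 + (1/64)x^2 + (1/512)x + 6143/4096
check: T g = (1/16)x^2 + (1/128)x - 1/1024
so T g − 4·g = (2/3)x^3 - 6 = f ✓

g(x) = -(1/6)x^3 + (1/64)x^2 + (1/512)x + 6143/4096


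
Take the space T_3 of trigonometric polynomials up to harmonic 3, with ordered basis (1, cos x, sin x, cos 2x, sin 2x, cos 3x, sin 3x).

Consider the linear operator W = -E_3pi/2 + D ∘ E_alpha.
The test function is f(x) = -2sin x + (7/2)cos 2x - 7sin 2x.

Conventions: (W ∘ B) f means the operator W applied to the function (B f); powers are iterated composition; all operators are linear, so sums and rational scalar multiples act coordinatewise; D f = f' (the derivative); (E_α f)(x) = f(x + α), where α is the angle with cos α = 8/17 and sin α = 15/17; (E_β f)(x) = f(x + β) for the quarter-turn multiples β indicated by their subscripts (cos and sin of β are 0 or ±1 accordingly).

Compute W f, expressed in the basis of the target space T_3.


E_3pi/2 f = 2cos x - (7/2)cos 2x + 7sin 2x
(-E_3pi/2) f = -2cos x + (7/2)cos 2x - 7sin 2x
E_alpha f = -(30/17)cos x - (16/17)sin x - (4487/578)cos 2x + (287/289)sin 2x
D E_alpha f = -(16/17)cos x + (30/17)sin x + (574/289)cos 2x + (4487/289)sin 2x
(-E_3pi/2 + D ∘ E_alpha) f = -(50/17)cos x + (30/17)sin x + (3171/578)cos 2x + (2464/289)sin 2x

the image equals g(x) = -(50/17)cos x + (30/17)sin x + (3171/578)cos 2x + (2464/289)sin 2x


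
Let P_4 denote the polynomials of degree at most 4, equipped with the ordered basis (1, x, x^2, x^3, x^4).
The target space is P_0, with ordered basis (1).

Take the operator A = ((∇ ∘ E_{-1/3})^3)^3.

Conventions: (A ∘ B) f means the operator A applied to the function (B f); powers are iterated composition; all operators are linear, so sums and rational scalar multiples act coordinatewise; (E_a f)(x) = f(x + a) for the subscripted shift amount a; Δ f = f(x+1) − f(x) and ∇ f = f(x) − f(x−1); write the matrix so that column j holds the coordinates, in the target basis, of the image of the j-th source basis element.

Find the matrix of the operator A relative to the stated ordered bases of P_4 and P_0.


the matrix is [[0, 0, 0, 0, 0]] (rows listed top to bottom)

image of 1: 0
image of x: 0
image of x^2: 0
image of x^3: 0
image of x^4: 0
each image's coordinates form column j of the matrix


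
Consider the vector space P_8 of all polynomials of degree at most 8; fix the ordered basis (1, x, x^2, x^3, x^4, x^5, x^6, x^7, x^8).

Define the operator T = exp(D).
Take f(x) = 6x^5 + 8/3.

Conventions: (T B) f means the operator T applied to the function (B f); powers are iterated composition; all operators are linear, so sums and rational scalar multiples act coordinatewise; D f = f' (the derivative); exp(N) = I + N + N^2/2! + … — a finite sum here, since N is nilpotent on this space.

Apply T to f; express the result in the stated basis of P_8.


g(x) = 6x^5 + 30x^4 + 60x^3 + 60x^2 + 30x + 26/3

order-1 term: 30x^4
order-2 term: 60x^3
order-3 term: 60x^2
order-4 term: 30x
order-5 term: 6
the series for exp(D) f terminates at order 5
exp(D) f = 6x^5 + 30x^4 + 60x^3 + 60x^2 + 30x + 26/3


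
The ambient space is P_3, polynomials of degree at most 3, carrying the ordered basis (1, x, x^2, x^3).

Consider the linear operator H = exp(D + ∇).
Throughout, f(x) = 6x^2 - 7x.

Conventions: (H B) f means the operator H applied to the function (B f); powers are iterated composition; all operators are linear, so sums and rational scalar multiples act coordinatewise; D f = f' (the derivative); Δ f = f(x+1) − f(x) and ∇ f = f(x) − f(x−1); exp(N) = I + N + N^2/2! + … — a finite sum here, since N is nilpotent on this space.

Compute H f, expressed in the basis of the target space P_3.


g(x) = 6x^2 + 17x + 4

order-1 term: 24x - 20
order-2 term: 24
the series for exp(D + ∇) f terminates at order 2
exp(D + ∇) f = 6x^2 + 17x + 4


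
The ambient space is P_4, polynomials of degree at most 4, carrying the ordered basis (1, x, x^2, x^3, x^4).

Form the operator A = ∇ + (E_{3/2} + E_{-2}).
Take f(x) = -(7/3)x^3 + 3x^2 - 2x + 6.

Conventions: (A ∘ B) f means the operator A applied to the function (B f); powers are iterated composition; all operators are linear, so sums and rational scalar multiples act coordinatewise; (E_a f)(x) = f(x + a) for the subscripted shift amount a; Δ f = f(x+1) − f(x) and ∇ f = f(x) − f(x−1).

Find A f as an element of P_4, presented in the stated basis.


∇ f = -7x^2 + 13x - 22/3
E_{3/2} f = -(7/3)x^3 - (15/2)x^2 - (35/4)x + 15/8
E_{-2} f = -(7/3)x^3 + 17x^2 - 42x + 122/3
(E_{3/2} + E_{-2}) f = -(14/3)x^3 + (19/2)x^2 - (203/4)x + 1021/24
(∇ + (E_{3/2} + E_{-2})) f = -(14/3)x^3 + (5/2)x^2 - (151/4)x + 845/24

the image equals g(x) = -(14/3)x^3 + (5/2)x^2 - (151/4)x + 845/24


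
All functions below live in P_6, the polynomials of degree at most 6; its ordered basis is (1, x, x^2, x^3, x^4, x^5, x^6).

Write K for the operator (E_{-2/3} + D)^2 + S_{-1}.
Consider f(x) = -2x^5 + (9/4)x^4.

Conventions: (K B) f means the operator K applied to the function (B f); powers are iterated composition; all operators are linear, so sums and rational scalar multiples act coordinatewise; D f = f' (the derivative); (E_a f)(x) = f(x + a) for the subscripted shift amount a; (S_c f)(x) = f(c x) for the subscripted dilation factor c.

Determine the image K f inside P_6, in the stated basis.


the result is g(x) = -(13/6)x^4 - (146/9)x^3 + (245/27)x^2 - (424/81)x + 1520/243

E_{-2/3} f = -2x^5 + (107/12)x^4 - (134/9)x^3 + (322/27)x^2 - (376/81)x + 172/243
D f = -10x^4 + 9x^3
(E_{-2/3} + D) f = -2x^5 - (13/12)x^4 - (53/9)x^3 + (322/27)x^2 - (376/81)x + 172/243
E_{-2/3} (E_{-2/3} + D) f = -2x^5 + (67/12)x^4 - (107/9)x^3 + (722/27)x^2 - (2356/81)x + 2648/243
D (E_{-2/3} + D) f = -10x^4 - (13/3)x^3 - (53/3)x^2 + (644/27)x - 376/81
(E_{-2/3} + D) (E_{-2/3} + D) f = -2x^5 - (53/12)x^4 - (146/9)x^3 + (245/27)x^2 - (424/81)x + 1520/243
S_{-1} f = 2x^5 + (9/4)x^4
((E_{-2/3} + D)^2 + S_{-1}) f = -(13/6)x^4 - (146/9)x^3 + (245/27)x^2 - (424/81)x + 1520/243


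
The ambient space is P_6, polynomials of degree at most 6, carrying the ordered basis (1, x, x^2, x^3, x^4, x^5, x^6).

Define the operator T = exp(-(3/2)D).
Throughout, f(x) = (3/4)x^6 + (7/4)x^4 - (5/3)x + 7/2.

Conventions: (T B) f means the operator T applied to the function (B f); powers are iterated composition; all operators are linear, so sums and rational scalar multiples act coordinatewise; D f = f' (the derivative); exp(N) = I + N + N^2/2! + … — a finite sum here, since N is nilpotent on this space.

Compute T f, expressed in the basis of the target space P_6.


order-1 term: -(27/4)x^5 - (21/2)x^3 + 5/2
order-2 term: (405/16)x^4 + (189/8)x^2
order-3 term: -(405/8)x^3 - (189/8)x
order-4 term: (3645/64)x^2 + 567/64
order-5 term: -(2187/64)x
order-6 term: 2187/256
the series for exp(-(3/2)D) f terminates at order 6
exp(-(3/2)D) f = (3/4)x^6 - (27/4)x^5 + (433/16)x^4 - (489/8)x^3 + (5157/64)x^2 - (11417/192)x + 5991/256

the image equals g(x) = (3/4)x^6 - (27/4)x^5 + (433/16)x^4 - (489/8)x^3 + (5157/64)x^2 - (11417/192)x + 5991/256


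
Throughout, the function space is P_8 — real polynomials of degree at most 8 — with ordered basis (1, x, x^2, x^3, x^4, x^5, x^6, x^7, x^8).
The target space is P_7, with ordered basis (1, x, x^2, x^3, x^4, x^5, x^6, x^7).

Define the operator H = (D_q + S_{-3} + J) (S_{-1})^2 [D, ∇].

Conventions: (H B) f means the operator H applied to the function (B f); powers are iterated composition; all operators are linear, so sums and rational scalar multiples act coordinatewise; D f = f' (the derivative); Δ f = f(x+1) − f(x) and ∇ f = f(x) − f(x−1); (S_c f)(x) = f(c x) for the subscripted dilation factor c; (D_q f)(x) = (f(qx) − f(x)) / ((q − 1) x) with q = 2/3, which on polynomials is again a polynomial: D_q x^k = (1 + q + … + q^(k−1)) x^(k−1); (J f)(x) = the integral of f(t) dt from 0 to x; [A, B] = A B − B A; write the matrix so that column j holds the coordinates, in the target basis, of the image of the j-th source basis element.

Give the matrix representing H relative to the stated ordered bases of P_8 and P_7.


image of 1: 0
image of x: 0
image of x^2: 0
image of x^3: 0
image of x^4: 0
image of x^5: 0
image of x^6: 0
image of x^7: 0
image of x^8: 0
each image's coordinates form column j of the matrix

the matrix is [[0, 0, 0, 0, 0, 0, 0, 0, 0]; [0, 0, 0, 0, 0, 0, 0, 0, 0]; [0, 0, 0, 0, 0, 0, 0, 0, 0]; [0, 0, 0, 0, 0, 0, 0, 0, 0]; [0, 0, 0, 0, 0, 0, 0, 0, 0]; [0, 0, 0, 0, 0, 0, 0, 0, 0]; [0, 0, 0, 0, 0, 0, 0, 0, 0]; [0, 0, 0, 0, 0, 0, 0, 0, 0]] (rows listed top to bottom)


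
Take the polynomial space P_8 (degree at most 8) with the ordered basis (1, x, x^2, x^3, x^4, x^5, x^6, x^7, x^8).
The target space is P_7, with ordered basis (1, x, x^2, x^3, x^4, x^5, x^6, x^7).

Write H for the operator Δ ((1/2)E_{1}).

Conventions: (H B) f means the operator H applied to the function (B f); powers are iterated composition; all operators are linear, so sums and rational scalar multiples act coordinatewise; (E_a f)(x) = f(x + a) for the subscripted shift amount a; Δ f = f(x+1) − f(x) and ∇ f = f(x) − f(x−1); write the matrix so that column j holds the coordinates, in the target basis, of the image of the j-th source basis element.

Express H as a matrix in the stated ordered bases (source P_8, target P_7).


the matrix is [[0, 1/2, 3/2, 7/2, 15/2, 31/2, 63/2, 127/2, 255/2]; [0, 0, 1, 9/2, 14, 75/2, 93, 441/2, 508]; [0, 0, 0, 3/2, 9, 35, 225/2, 651/2, 882]; [0, 0, 0, 0, 2, 15, 70, 525/2, 868]; [0, 0, 0, 0, 0, 5/2, 45/2, 245/2, 525]; [0, 0, 0, 0, 0, 0, 3, 63/2, 196]; [0, 0, 0, 0, 0, 0, 0, 7/2, 42]; [0, 0, 0, 0, 0, 0, 0, 0, 4]] (rows listed top to bottom)

image of 1: 0
image of x: 1/2
image of x^2: x + 3/2
image of x^3: (3/2)x^2 + (9/2)x + 7/2
image of x^4: 2x^3 + 9x^2 + 14x + 15/2
image of x^5: (5/2)x^4 + 15x^3 + 35x^2 + (75/2)x + 31/2
image of x^6: 3x^5 + (45/2)x^4 + 70x^3 + (225/2)x^2 + 93x + 63/2
image of x^7: (7/2)x^6 + (63/2)x^5 + (245/2)x^4 + (525/2)x^3 + (651/2)x^2 + (441/2)x + 127/2
image of x^8: 4x^7 + 42x^6 + 196x^5 + 525x^4 + 868x^3 + 882x^2 + 508x + 255/2
each image's coordinates form column j of the matrix


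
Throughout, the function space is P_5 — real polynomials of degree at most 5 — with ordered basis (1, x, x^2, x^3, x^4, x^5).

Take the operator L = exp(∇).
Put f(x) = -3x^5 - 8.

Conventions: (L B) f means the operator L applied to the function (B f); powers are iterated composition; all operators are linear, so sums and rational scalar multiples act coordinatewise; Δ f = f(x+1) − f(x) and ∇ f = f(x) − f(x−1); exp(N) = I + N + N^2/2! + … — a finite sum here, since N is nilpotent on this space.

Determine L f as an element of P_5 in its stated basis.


the result is g(x) = -3x^5 - 15x^4 + 30x^2 - 15x - 14

order-1 term: -15x^4 + 30x^3 - 30x^2 + 15x - 3
order-2 term: -30x^3 + 90x^2 - 105x + 45
order-3 term: -30x^2 + 90x - 75
order-4 term: -15x + 30
order-5 term: -3
the series for exp(∇) f terminates at order 5
exp(∇) f = -3x^5 - 15x^4 + 30x^2 - 15x - 14


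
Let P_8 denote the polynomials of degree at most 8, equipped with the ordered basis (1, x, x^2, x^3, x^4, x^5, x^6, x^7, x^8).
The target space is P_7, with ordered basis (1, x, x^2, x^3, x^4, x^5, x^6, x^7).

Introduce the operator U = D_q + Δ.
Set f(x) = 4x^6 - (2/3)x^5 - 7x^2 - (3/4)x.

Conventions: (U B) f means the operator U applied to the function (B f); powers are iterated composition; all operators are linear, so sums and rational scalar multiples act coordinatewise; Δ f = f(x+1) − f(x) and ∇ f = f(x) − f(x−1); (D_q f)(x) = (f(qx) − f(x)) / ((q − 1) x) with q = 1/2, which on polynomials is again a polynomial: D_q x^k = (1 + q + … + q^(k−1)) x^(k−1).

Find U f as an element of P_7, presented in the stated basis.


D_q f = (63/8)x^5 - (31/24)x^4 - (21/2)x - 3/4
Δ f = 24x^5 + (170/3)x^4 + (220/3)x^3 + (160/3)x^2 + (20/3)x - 53/12
(D_q + Δ) f = (255/8)x^5 + (443/8)x^4 + (220/3)x^3 + (160/3)x^2 - (23/6)x - 31/6

g(x) = (255/8)x^5 + (443/8)x^4 + (220/3)x^3 + (160/3)x^2 - (23/6)x - 31/6


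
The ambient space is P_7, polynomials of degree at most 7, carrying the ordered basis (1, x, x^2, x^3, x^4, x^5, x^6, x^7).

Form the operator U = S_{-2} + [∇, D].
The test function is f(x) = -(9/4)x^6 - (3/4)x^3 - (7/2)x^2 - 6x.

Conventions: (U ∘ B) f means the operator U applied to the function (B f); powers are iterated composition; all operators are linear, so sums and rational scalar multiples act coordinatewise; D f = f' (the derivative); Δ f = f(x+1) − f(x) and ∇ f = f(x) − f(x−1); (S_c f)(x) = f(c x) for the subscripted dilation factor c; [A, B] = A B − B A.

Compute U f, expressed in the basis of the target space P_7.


S_{-2} f = -144x^6 + 6x^3 - 14x^2 + 12x
D f = -(27/2)x^5 - (9/4)x^2 - 7x - 6
∇ D f = -(135/2)x^4 + 135x^3 - 135x^2 + 63x - 73/4
∇ f = -(27/2)x^5 + (135/4)x^4 - 45x^3 + (63/2)x^2 - (73/4)x - 1
D ∇ f = -(135/2)x^4 + 135x^3 - 135x^2 + 63x - 73/4
[∇, D] f = 0
(S_{-2} + [∇, D]) f = -144x^6 + 6x^3 - 14x^2 + 12x

the result is g(x) = -144x^6 + 6x^3 - 14x^2 + 12x


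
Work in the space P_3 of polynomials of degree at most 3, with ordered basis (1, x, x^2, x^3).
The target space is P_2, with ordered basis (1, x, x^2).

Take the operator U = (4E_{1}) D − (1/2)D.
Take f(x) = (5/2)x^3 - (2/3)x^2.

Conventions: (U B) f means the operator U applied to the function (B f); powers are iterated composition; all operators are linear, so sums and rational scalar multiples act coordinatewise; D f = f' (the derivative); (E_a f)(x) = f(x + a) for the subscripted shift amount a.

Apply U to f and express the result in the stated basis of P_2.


g(x) = (105/4)x^2 + (166/3)x + 74/3

D f = (15/2)x^2 - (4/3)x
E_{1} D f = (15/2)x^2 + (41/3)x + 37/6
(4E_{1}) D f = 30x^2 + (164/3)x + 74/3
D f = (15/2)x^2 - (4/3)x
(-(1/2)D) f = -(15/4)x^2 + (2/3)x
((4E_{1}) D − (1/2)D) f = (105/4)x^2 + (166/3)x + 74/3


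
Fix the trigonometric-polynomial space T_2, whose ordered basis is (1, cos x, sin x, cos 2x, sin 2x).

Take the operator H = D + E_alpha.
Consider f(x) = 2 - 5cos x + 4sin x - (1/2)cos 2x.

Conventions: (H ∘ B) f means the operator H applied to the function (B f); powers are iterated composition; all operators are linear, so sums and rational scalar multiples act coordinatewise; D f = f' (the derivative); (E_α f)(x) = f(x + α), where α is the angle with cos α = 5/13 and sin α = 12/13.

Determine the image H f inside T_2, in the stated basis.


the result is g(x) = 2 + (75/13)cos x + (145/13)sin x + (119/338)cos 2x + (229/169)sin 2x

D f = 4cos x + 5sin x + sin 2x
E_alpha f = 2 + (23/13)cos x + (80/13)sin x + (119/338)cos 2x + (60/169)sin 2x
(D + E_alpha) f = 2 + (75/13)cos x + (145/13)sin x + (119/338)cos 2x + (229/169)sin 2x


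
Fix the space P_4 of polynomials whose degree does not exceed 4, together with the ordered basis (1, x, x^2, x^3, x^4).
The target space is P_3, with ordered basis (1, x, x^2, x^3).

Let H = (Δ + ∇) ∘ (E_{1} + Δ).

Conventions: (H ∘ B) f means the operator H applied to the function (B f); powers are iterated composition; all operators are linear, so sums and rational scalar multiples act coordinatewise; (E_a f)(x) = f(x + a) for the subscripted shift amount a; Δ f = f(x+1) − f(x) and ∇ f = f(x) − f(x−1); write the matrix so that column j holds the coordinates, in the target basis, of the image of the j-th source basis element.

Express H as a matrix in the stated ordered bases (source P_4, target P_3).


the matrix is [[0, 2, 8, 14, 32]; [0, 0, 4, 24, 56]; [0, 0, 0, 6, 48]; [0, 0, 0, 0, 8]] (rows listed top to bottom)

image of 1: 0
image of x: 2
image of x^2: 4x + 8
image of x^3: 6x^2 + 24x + 14
image of x^4: 8x^3 + 48x^2 + 56x + 32
each image's coordinates form column j of the matrix


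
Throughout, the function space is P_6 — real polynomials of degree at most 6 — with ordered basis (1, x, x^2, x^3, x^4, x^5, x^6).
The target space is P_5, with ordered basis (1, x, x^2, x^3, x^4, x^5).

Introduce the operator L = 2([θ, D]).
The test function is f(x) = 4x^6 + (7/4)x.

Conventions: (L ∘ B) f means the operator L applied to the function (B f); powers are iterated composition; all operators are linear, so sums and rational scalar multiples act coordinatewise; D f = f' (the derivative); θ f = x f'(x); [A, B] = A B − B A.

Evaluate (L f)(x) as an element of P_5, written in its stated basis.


the image equals g(x) = -48x^5 - 7/2

D f = 24x^5 + 7/4
θ D f = 120x^5
θ f = 24x^6 + (7/4)x
D θ f = 144x^5 + 7/4
[θ, D] f = -24x^5 - 7/4
(2([θ, D])) f = -48x^5 - 7/2


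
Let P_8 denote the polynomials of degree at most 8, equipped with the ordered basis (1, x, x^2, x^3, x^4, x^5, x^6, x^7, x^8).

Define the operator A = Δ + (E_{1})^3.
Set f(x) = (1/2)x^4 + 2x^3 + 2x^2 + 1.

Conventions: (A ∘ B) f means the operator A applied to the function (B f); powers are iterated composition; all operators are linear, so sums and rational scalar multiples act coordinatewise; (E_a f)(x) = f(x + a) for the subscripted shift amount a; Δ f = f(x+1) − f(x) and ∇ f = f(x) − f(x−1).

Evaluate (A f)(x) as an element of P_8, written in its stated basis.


the result is g(x) = (1/2)x^4 + 10x^3 + 56x^2 + 132x + 118

Δ f = 2x^3 + 9x^2 + 12x + 9/2
E_{1} f = (1/2)x^4 + 4x^3 + 11x^2 + 12x + 11/2
E_{1} E_{1} f = (1/2)x^4 + 6x^3 + 26x^2 + 48x + 33
E_{1} E_{1} E_{1} f = (1/2)x^4 + 8x^3 + 47x^2 + 120x + 227/2
(Δ + (E_{1})^3) f = (1/2)x^4 + 10x^3 + 56x^2 + 132x + 118


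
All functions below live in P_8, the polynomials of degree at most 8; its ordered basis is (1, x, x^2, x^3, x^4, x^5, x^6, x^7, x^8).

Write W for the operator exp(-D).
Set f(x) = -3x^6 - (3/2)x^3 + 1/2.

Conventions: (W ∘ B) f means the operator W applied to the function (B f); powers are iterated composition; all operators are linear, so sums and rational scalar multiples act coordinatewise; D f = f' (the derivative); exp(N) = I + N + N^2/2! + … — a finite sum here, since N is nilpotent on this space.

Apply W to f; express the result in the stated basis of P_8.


g(x) = -3x^6 + 18x^5 - 45x^4 + (117/2)x^3 - (81/2)x^2 + (27/2)x - 1

order-1 term: 18x^5 + (9/2)x^2
order-2 term: -45x^4 - (9/2)x
order-3 term: 60x^3 + 3/2
order-4 term: -45x^2
order-5 term: 18x
order-6 term: -3
the series for exp(-D) f terminates at order 6
exp(-D) f = -3x^6 + 18x^5 - 45x^4 + (117/2)x^3 - (81/2)x^2 + (27/2)x - 1


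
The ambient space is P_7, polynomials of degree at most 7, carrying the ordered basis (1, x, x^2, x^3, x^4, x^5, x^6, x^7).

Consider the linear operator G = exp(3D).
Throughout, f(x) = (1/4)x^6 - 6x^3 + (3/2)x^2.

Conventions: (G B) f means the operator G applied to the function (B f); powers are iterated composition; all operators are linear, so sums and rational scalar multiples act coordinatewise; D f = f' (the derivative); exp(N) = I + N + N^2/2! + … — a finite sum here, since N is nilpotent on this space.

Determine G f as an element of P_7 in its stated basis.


g(x) = (1/4)x^6 + (9/2)x^5 + (135/4)x^4 + 129x^3 + (1005/4)x^2 + (423/2)x + 135/4

order-1 term: (9/2)x^5 - 54x^2 + 9x
order-2 term: (135/4)x^4 - 162x + 27/2
order-3 term: 135x^3 - 162
order-4 term: (1215/4)x^2
order-5 term: (729/2)x
order-6 term: 729/4
the series for exp(3D) f terminates at order 6
exp(3D) f = (1/4)x^6 + (9/2)x^5 + (135/4)x^4 + 129x^3 + (1005/4)x^2 + (423/2)x + 135/4


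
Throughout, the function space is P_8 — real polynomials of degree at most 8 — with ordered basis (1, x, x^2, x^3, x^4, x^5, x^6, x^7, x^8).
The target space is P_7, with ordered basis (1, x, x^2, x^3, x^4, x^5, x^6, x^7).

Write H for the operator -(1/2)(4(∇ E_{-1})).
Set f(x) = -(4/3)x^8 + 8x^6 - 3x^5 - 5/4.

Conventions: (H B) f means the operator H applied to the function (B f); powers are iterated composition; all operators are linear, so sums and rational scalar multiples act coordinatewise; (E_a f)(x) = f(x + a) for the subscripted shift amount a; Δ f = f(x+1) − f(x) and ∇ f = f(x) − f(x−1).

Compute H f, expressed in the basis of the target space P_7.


E_{-1} f = -(4/3)x^8 + (32/3)x^7 - (88/3)x^6 + (71/3)x^5 + (125/3)x^4 - (346/3)x^3 + (338/3)x^2 - (157/3)x + 101/12
∇ E_{-1} f = -(32/3)x^7 + 112x^6 - (1424/3)x^5 + 1025x^4 - (3314/3)x^3 + 342x^2 + (1075/3)x - 257
(4(∇ E_{-1})) f = -(128/3)x^7 + 448x^6 - (5696/3)x^5 + 4100x^4 - (13256/3)x^3 + 1368x^2 + (4300/3)x - 1028
(-(1/2)(4(∇ E_{-1}))) f = (64/3)x^7 - 224x^6 + (2848/3)x^5 - 2050x^4 + (6628/3)x^3 - 684x^2 - (2150/3)x + 514

the image equals g(x) = (64/3)x^7 - 224x^6 + (2848/3)x^5 - 2050x^4 + (6628/3)x^3 - 684x^2 - (2150/3)x + 514
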